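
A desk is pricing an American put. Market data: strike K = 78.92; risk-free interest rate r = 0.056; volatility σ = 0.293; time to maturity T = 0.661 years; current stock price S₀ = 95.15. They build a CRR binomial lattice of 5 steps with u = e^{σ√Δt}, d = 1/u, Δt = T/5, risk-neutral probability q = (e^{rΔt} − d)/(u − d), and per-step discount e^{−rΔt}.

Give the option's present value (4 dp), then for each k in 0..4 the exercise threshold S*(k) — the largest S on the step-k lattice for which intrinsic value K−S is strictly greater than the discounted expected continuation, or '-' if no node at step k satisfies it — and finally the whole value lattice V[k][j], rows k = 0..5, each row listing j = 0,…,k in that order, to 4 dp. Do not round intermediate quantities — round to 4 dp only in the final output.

price = 2.0762
boundary = - - - - 62.1359
tree:
2.0762
3.6778 0.5565
6.3559 1.1400 0.0000
10.6067 2.3353 0.0000 0.0000
16.7841 4.7837 0.0000 0.0000 0.0000
23.0632 9.7992 0.0000 0.0000 0.0000 0.0000

Δt=0.13220  u=1.11241  d=0.89895  q=0.50820  discount=0.99262
step 5 (expiry): payoffs max(K−S,0) = 23.0632 9.7992 0.0000 0.0000 0.0000 0.0000
step 4: (k=4,j=0): S=62.1359, (K−S)⁺=16.7841, hold=16.2020 ⇒ V=16.7841 exercise | (k=4,j=1): S=76.8910, (K−S)⁺=2.0290, hold=4.7837 ⇒ V=4.7837 continue | (k=4,j=2): S=95.1500, (K−S)⁺=0.0000, hold=0.0000 ⇒ V=0.0000 continue | (k=4,j=3): S=117.7449, (K−S)⁺=0.0000, hold=0.0000 ⇒ V=0.0000 continue | (k=4,j=4): S=145.7053, (K−S)⁺=0.0000, hold=0.0000 ⇒ V=0.0000 continue  boundary S*=62.1359
step 3: (k=3,j=0): S=69.1208, (K−S)⁺=9.7992, hold=10.6067 ⇒ V=10.6067 continue | (k=3,j=1): S=85.5347, (K−S)⁺=0.0000, hold=2.3353 ⇒ V=2.3353 continue | (k=3,j=2): S=105.8462, (K−S)⁺=0.0000, hold=0.0000 ⇒ V=0.0000 continue | (k=3,j=3): S=130.9811, (K−S)⁺=0.0000, hold=0.0000 ⇒ V=0.0000 continue  boundary S*=-
step 2: (k=2,j=0): S=76.8910, (K−S)⁺=2.0290, hold=6.3559 ⇒ V=6.3559 continue | (k=2,j=1): S=95.1500, (K−S)⁺=0.0000, hold=1.1400 ⇒ V=1.1400 continue | (k=2,j=2): S=117.7449, (K−S)⁺=0.0000, hold=0.0000 ⇒ V=0.0000 continue  boundary S*=-
step 1: (k=1,j=0): S=85.5347, (K−S)⁺=0.0000, hold=3.6778 ⇒ V=3.6778 continue | (k=1,j=1): S=105.8462, (K−S)⁺=0.0000, hold=0.5565 ⇒ V=0.5565 continue  boundary S*=-
step 0: (k=0,j=0): S=95.1500, (K−S)⁺=0.0000, hold=2.0762 ⇒ V=2.0762 continue  boundary S*=-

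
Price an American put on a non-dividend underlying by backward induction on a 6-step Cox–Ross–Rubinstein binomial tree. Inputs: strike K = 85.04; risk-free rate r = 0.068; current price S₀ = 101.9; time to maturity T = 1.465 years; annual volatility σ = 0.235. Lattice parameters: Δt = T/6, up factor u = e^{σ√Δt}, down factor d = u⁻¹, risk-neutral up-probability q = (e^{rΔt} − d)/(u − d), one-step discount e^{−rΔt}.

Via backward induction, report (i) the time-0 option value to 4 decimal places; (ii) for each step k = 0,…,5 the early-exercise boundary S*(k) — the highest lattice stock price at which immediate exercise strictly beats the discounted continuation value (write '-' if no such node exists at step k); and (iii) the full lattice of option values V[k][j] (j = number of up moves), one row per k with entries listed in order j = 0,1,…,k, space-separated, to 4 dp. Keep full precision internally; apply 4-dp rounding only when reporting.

price = 2.4976
boundary = - - - - 64.0400 71.9253
tree:
2.4976
4.4784 0.9071
7.8106 1.8112 0.1739
13.1345 3.5694 0.3869 0.0000
21.0000 6.9179 0.8606 0.0000 0.0000
28.0209 13.1147 1.9143 0.0000 0.0000 0.0000
34.2720 21.0000 4.2584 0.0000 0.0000 0.0000 0.0000

Δt=0.24417  u=1.12313  d=0.89037  q=0.54293  discount=0.98353
step 6 (expiry): payoffs max(K−S,0) = 34.2720 21.0000 4.2584 0.0000 0.0000 0.0000 0.0000
step 5: (k=5,j=0): S=57.0191, (K−S)⁺=28.0209, hold=26.6206 ⇒ V=28.0209 exercise | (k=5,j=1): S=71.9253, (K−S)⁺=13.1147, hold=11.7144 ⇒ V=13.1147 exercise | (k=5,j=2): S=90.7284, (K−S)⁺=0.0000, hold=1.9143 ⇒ V=1.9143 continue | (k=5,j=3): S=114.4471, (K−S)⁺=0.0000, hold=0.0000 ⇒ V=0.0000 continue | (k=5,j=4): S=144.3665, (K−S)⁺=0.0000, hold=0.0000 ⇒ V=0.0000 continue | (k=5,j=5): S=182.1075, (K−S)⁺=0.0000, hold=0.0000 ⇒ V=0.0000 continue  boundary S*=71.9253
step 4: (k=4,j=0): S=64.0400, (K−S)⁺=21.0000, hold=19.5997 ⇒ V=21.0000 exercise | (k=4,j=1): S=80.7816, (K−S)⁺=4.2584, hold=6.9179 ⇒ V=6.9179 continue | (k=4,j=2): S=101.9000, (K−S)⁺=0.0000, hold=0.8606 ⇒ V=0.8606 continue | (k=4,j=3): S=128.5392, (K−S)⁺=0.0000, hold=0.0000 ⇒ V=0.0000 continue | (k=4,j=4): S=162.1426, (K−S)⁺=0.0000, hold=0.0000 ⇒ V=0.0000 continue  boundary S*=64.0400
step 3: (k=3,j=0): S=71.9253, (K−S)⁺=13.1147, hold=13.1345 ⇒ V=13.1345 continue | (k=3,j=1): S=90.7284, (K−S)⁺=0.0000, hold=3.5694 ⇒ V=3.5694 continue | (k=3,j=2): S=114.4471, (K−S)⁺=0.0000, hold=0.3869 ⇒ V=0.3869 continue | (k=3,j=3): S=144.3665, (K−S)⁺=0.0000, hold=0.0000 ⇒ V=0.0000 continue  boundary S*=-
step 2: (k=2,j=0): S=80.7816, (K−S)⁺=4.2584, hold=7.8106 ⇒ V=7.8106 continue | (k=2,j=1): S=101.9000, (K−S)⁺=0.0000, hold=1.8112 ⇒ V=1.8112 continue | (k=2,j=2): S=128.5392, (K−S)⁺=0.0000, hold=0.1739 ⇒ V=0.1739 continue  boundary S*=-
step 1: (k=1,j=0): S=90.7284, (K−S)⁺=0.0000, hold=4.4784 ⇒ V=4.4784 continue | (k=1,j=1): S=114.4471, (K−S)⁺=0.0000, hold=0.9071 ⇒ V=0.9071 continue  boundary S*=-
step 0: (k=0,j=0): S=101.9000, (K−S)⁺=0.0000, hold=2.4976 ⇒ V=2.4976 continue  boundary S*=-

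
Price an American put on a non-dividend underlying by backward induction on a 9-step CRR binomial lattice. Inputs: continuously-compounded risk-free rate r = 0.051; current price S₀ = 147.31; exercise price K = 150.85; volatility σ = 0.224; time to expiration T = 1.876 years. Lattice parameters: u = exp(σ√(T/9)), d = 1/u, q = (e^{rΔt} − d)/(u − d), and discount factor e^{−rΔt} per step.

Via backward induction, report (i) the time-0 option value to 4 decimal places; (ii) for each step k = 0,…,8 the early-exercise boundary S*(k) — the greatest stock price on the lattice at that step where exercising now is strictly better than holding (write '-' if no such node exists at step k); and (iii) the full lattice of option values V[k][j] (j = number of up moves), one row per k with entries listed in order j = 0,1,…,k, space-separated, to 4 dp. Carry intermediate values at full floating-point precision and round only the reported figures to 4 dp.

Δt=0.20844  u=1.10768  d=0.90279  q=0.52662  discount=0.98943
step 9 (expiry): payoffs max(K−S,0) = 92.1688 78.8506 62.5098 42.4603 17.8605 0.0000 0.0000 0.0000 0.0000 0.0000
step 8: (k=8,j=0): S=65.0001, (K−S)⁺=85.8499, hold=84.2548 ⇒ V=85.8499 exercise | (k=8,j=1): S=79.7524, (K−S)⁺=71.0976, hold=69.5025 ⇒ V=71.0976 exercise | (k=8,j=2): S=97.8528, (K−S)⁺=52.9972, hold=51.4021 ⇒ V=52.9972 exercise | (k=8,j=3): S=120.0612, (K−S)⁺=30.7888, hold=29.1937 ⇒ V=30.7888 exercise | (k=8,j=4): S=147.3100, (K−S)⁺=3.5400, hold=8.3655 ⇒ V=8.3655 continue | (k=8,j=5): S=180.7431, (K−S)⁺=0.0000, hold=0.0000 ⇒ V=0.0000 continue | (k=8,j=6): S=221.7641, (K−S)⁺=0.0000, hold=0.0000 ⇒ V=0.0000 continue | (k=8,j=7): S=272.0952, (K−S)⁺=0.0000, hold=0.0000 ⇒ V=0.0000 continue | (k=8,j=8): S=333.8493, (K−S)⁺=0.0000, hold=0.0000 ⇒ V=0.0000 continue  boundary S*=120.0612
step 7: (k=7,j=0): S=71.9994, (K−S)⁺=78.8506, hold=77.2555 ⇒ V=78.8506 exercise | (k=7,j=1): S=88.3402, (K−S)⁺=62.5098, hold=60.9147 ⇒ V=62.5098 exercise | (k=7,j=2): S=108.3897, (K−S)⁺=42.4603, hold=40.8652 ⇒ V=42.4603 exercise | (k=7,j=3): S=132.9895, (K−S)⁺=17.8605, hold=18.7796 ⇒ V=18.7796 continue | (k=7,j=4): S=163.1725, (K−S)⁺=0.0000, hold=3.9182 ⇒ V=3.9182 continue | (k=7,j=5): S=200.2058, (K−S)⁺=0.0000, hold=0.0000 ⇒ V=0.0000 continue | (k=7,j=6): S=245.6440, (K−S)⁺=0.0000, hold=0.0000 ⇒ V=0.0000 continue | (k=7,j=7): S=301.3947, (K−S)⁺=0.0000, hold=0.0000 ⇒ V=0.0000 continue  boundary S*=108.3897
step 6: (k=6,j=0): S=79.7524, (K−S)⁺=71.0976, hold=69.5025 ⇒ V=71.0976 exercise | (k=6,j=1): S=97.8528, (K−S)⁺=52.9972, hold=51.4021 ⇒ V=52.9972 exercise | (k=6,j=2): S=120.0612, (K−S)⁺=30.7888, hold=29.6726 ⇒ V=30.7888 exercise | (k=6,j=3): S=147.3100, (K−S)⁺=3.5400, hold=10.8375 ⇒ V=10.8375 continue | (k=6,j=4): S=180.7431, (K−S)⁺=0.0000, hold=1.8352 ⇒ V=1.8352 continue | (k=6,j=5): S=221.7641, (K−S)⁺=0.0000, hold=0.0000 ⇒ V=0.0000 continue | (k=6,j=6): S=272.0952, (K−S)⁺=0.0000, hold=0.0000 ⇒ V=0.0000 continue  boundary S*=120.0612
step 5: (k=5,j=0): S=88.3402, (K−S)⁺=62.5098, hold=60.9147 ⇒ V=62.5098 exercise | (k=5,j=1): S=108.3897, (K−S)⁺=42.4603, hold=40.8652 ⇒ V=42.4603 exercise | (k=5,j=2): S=132.9895, (K−S)⁺=17.8605, hold=20.0677 ⇒ V=20.0677 continue | (k=5,j=3): S=163.1725, (K−S)⁺=0.0000, hold=6.0323 ⇒ V=6.0323 continue | (k=5,j=4): S=200.2058, (K−S)⁺=0.0000, hold=0.8596 ⇒ V=0.8596 continue | (k=5,j=5): S=245.6440, (K−S)⁺=0.0000, hold=0.0000 ⇒ V=0.0000 continue  boundary S*=108.3897
step 4: (k=4,j=0): S=97.8528, (K−S)⁺=52.9972, hold=51.4021 ⇒ V=52.9972 exercise | (k=4,j=1): S=120.0612, (K−S)⁺=30.7888, hold=30.3437 ⇒ V=30.7888 exercise | (k=4,j=2): S=147.3100, (K−S)⁺=3.5400, hold=12.5424 ⇒ V=12.5424 continue | (k=4,j=3): S=180.7431, (K−S)⁺=0.0000, hold=3.2733 ⇒ V=3.2733 continue | (k=4,j=4): S=221.7641, (K−S)⁺=0.0000, hold=0.4026 ⇒ V=0.4026 continue  boundary S*=120.0612
step 3: (k=3,j=0): S=108.3897, (K−S)⁺=42.4603, hold=40.8652 ⇒ V=42.4603 exercise | (k=3,j=1): S=132.9895, (K−S)⁺=17.8605, hold=20.9560 ⇒ V=20.9560 continue | (k=3,j=2): S=163.1725, (K−S)⁺=0.0000, hold=7.5801 ⇒ V=7.5801 continue | (k=3,j=3): S=200.2058, (K−S)⁺=0.0000, hold=1.7429 ⇒ V=1.7429 continue  boundary S*=108.3897
step 2: (k=2,j=0): S=120.0612, (K−S)⁺=30.7888, hold=30.8066 ⇒ V=30.8066 continue | (k=2,j=1): S=147.3100, (K−S)⁺=3.5400, hold=13.7649 ⇒ V=13.7649 continue | (k=2,j=2): S=180.7431, (K−S)⁺=0.0000, hold=4.4585 ⇒ V=4.4585 continue  boundary S*=-
step 1: (k=1,j=0): S=132.9895, (K−S)⁺=17.8605, hold=21.6013 ⇒ V=21.6013 continue | (k=1,j=1): S=163.1725, (K−S)⁺=0.0000, hold=8.7703 ⇒ V=8.7703 continue  boundary S*=-
step 0: (k=0,j=0): S=147.3100, (K−S)⁺=3.5400, hold=14.6873 ⇒ V=14.6873 continue  boundary S*=-

price = 14.6873
boundary = - - - 108.3897 120.0612 108.3897 120.0612 108.3897 120.0612
tree:
14.6873
21.6013 8.7703
30.8066 13.7649 4.4585
42.4603 20.9560 7.5801 1.7429
52.9972 30.7888 12.5424 3.2733 0.4026
62.5098 42.4603 20.0677 6.0323 0.8596 0.0000
71.0976 52.9972 30.7888 10.8375 1.8352 0.0000 0.0000
78.8506 62.5098 42.4603 18.7796 3.9182 0.0000 0.0000 0.0000
85.8499 71.0976 52.9972 30.7888 8.3655 0.0000 0.0000 0.0000 0.0000
92.1688 78.8506 62.5098 42.4603 17.8605 0.0000 0.0000 0.0000 0.0000 0.0000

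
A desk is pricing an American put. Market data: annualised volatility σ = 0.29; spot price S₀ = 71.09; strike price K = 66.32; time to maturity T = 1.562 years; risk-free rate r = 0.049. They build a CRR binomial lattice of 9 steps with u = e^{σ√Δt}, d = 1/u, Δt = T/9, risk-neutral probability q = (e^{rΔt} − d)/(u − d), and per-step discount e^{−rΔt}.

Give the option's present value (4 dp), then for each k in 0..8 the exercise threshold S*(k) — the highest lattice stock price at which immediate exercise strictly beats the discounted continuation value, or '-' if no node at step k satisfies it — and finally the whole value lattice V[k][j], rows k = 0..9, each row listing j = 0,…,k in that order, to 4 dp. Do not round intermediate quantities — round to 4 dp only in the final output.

Δt=0.17356  u=1.12842  d=0.88620  q=0.50509  discount=0.99153
step 9 (expiry): payoffs max(K−S,0) = 42.3544 35.8041 27.4634 16.8432 3.3201 0.0000 0.0000 0.0000 0.0000 0.0000
step 8: (k=8,j=0): S=27.0432, (K−S)⁺=39.2768, hold=38.7152 ⇒ V=39.2768 exercise | (k=8,j=1): S=34.4346, (K−S)⁺=31.8854, hold=31.3238 ⇒ V=31.8854 exercise | (k=8,j=2): S=43.8463, (K−S)⁺=22.4737, hold=21.9121 ⇒ V=22.4737 exercise | (k=8,j=3): S=55.8304, (K−S)⁺=10.4896, hold=9.9280 ⇒ V=10.4896 exercise | (k=8,j=4): S=71.0900, (K−S)⁺=0.0000, hold=1.6292 ⇒ V=1.6292 continue | (k=8,j=5): S=90.5203, (K−S)⁺=0.0000, hold=0.0000 ⇒ V=0.0000 continue | (k=8,j=6): S=115.2614, (K−S)⁺=0.0000, hold=0.0000 ⇒ V=0.0000 continue | (k=8,j=7): S=146.7647, (K−S)⁺=0.0000, hold=0.0000 ⇒ V=0.0000 continue | (k=8,j=8): S=186.8785, (K−S)⁺=0.0000, hold=0.0000 ⇒ V=0.0000 continue  boundary S*=55.8304
step 7: (k=7,j=0): S=30.5159, (K−S)⁺=35.8041, hold=35.2425 ⇒ V=35.8041 exercise | (k=7,j=1): S=38.8566, (K−S)⁺=27.4634, hold=26.9018 ⇒ V=27.4634 exercise | (k=7,j=2): S=49.4768, (K−S)⁺=16.8432, hold=16.2816 ⇒ V=16.8432 exercise | (k=7,j=3): S=62.9999, (K−S)⁺=3.3201, hold=5.9634 ⇒ V=5.9634 continue | (k=7,j=4): S=80.2190, (K−S)⁺=0.0000, hold=0.7995 ⇒ V=0.7995 continue | (k=7,j=5): S=102.1445, (K−S)⁺=0.0000, hold=0.0000 ⇒ V=0.0000 continue | (k=7,j=6): S=130.0627, (K−S)⁺=0.0000, hold=0.0000 ⇒ V=0.0000 continue | (k=7,j=7): S=165.6115, (K−S)⁺=0.0000, hold=0.0000 ⇒ V=0.0000 continue  boundary S*=49.4768
step 6: (k=6,j=0): S=34.4346, (K−S)⁺=31.8854, hold=31.3238 ⇒ V=31.8854 exercise | (k=6,j=1): S=43.8463, (K−S)⁺=22.4737, hold=21.9121 ⇒ V=22.4737 exercise | (k=6,j=2): S=55.8304, (K−S)⁺=10.4896, hold=11.2518 ⇒ V=11.2518 continue | (k=6,j=3): S=71.0900, (K−S)⁺=0.0000, hold=3.3267 ⇒ V=3.3267 continue | (k=6,j=4): S=90.5203, (K−S)⁺=0.0000, hold=0.3923 ⇒ V=0.3923 continue | (k=6,j=5): S=115.2614, (K−S)⁺=0.0000, hold=0.0000 ⇒ V=0.0000 continue | (k=6,j=6): S=146.7647, (K−S)⁺=0.0000, hold=0.0000 ⇒ V=0.0000 continue  boundary S*=43.8463
step 5: (k=5,j=0): S=38.8566, (K−S)⁺=27.4634, hold=26.9018 ⇒ V=27.4634 exercise | (k=5,j=1): S=49.4768, (K−S)⁺=16.8432, hold=16.6633 ⇒ V=16.8432 exercise | (k=5,j=2): S=62.9999, (K−S)⁺=3.3201, hold=7.1875 ⇒ V=7.1875 continue | (k=5,j=3): S=80.2190, (K−S)⁺=0.0000, hold=1.8290 ⇒ V=1.8290 continue | (k=5,j=4): S=102.1445, (K−S)⁺=0.0000, hold=0.1925 ⇒ V=0.1925 continue | (k=5,j=5): S=130.0627, (K−S)⁺=0.0000, hold=0.0000 ⇒ V=0.0000 continue  boundary S*=49.4768
step 4: (k=4,j=0): S=43.8463, (K−S)⁺=22.4737, hold=21.9121 ⇒ V=22.4737 exercise | (k=4,j=1): S=55.8304, (K−S)⁺=10.4896, hold=11.8648 ⇒ V=11.8648 continue | (k=4,j=2): S=71.0900, (K−S)⁺=0.0000, hold=4.4430 ⇒ V=4.4430 continue | (k=4,j=3): S=90.5203, (K−S)⁺=0.0000, hold=0.9939 ⇒ V=0.9939 continue | (k=4,j=4): S=115.2614, (K−S)⁺=0.0000, hold=0.0945 ⇒ V=0.0945 continue  boundary S*=43.8463
step 3: (k=3,j=0): S=49.4768, (K−S)⁺=16.8432, hold=16.9703 ⇒ V=16.9703 continue | (k=3,j=1): S=62.9999, (K−S)⁺=3.3201, hold=8.0474 ⇒ V=8.0474 continue | (k=3,j=2): S=80.2190, (K−S)⁺=0.0000, hold=2.6780 ⇒ V=2.6780 continue | (k=3,j=3): S=102.1445, (K−S)⁺=0.0000, hold=0.5350 ⇒ V=0.5350 continue  boundary S*=-
step 2: (k=2,j=0): S=55.8304, (K−S)⁺=10.4896, hold=12.3578 ⇒ V=12.3578 continue | (k=2,j=1): S=71.0900, (K−S)⁺=0.0000, hold=5.2902 ⇒ V=5.2902 continue | (k=2,j=2): S=90.5203, (K−S)⁺=0.0000, hold=1.5821 ⇒ V=1.5821 continue  boundary S*=-
step 1: (k=1,j=0): S=62.9999, (K−S)⁺=3.3201, hold=8.7136 ⇒ V=8.7136 continue | (k=1,j=1): S=80.2190, (K−S)⁺=0.0000, hold=3.3883 ⇒ V=3.3883 continue  boundary S*=-
step 0: (k=0,j=0): S=71.0900, (K−S)⁺=0.0000, hold=5.9728 ⇒ V=5.9728 continue  boundary S*=-

price = 5.9728
boundary = - - - - 43.8463 49.4768 43.8463 49.4768 55.8304
tree:
5.9728
8.7136 3.3883
12.3578 5.2902 1.5821
16.9703 8.0474 2.6780 0.5350
22.4737 11.8648 4.4430 0.9939 0.0945
27.4634 16.8432 7.1875 1.8290 0.1925 0.0000
31.8854 22.4737 11.2518 3.3267 0.3923 0.0000 0.0000
35.8041 27.4634 16.8432 5.9634 0.7995 0.0000 0.0000 0.0000
39.2768 31.8854 22.4737 10.4896 1.6292 0.0000 0.0000 0.0000 0.0000
42.3544 35.8041 27.4634 16.8432 3.3201 0.0000 0.0000 0.0000 0.0000 0.0000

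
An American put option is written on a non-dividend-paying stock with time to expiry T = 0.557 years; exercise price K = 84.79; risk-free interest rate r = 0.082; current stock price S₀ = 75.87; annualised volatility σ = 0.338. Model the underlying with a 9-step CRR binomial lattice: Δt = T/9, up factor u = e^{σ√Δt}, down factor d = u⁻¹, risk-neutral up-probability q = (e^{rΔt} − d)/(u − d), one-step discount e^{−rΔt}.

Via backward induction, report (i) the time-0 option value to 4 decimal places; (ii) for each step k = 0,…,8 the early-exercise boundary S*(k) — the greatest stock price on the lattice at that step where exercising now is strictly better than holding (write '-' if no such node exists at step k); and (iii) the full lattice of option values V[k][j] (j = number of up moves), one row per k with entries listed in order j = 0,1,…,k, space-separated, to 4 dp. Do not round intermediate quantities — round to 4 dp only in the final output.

price = 11.5713
boundary = - - 64.1260 58.9544 64.1260 58.9544 64.1260 69.7513 75.8700
tree:
11.5713
15.6993 7.7083
20.6640 11.0710 4.5442
25.8356 15.3995 7.0097 2.2133
30.5902 20.6640 10.4793 3.7356 0.7681
34.9613 25.8356 15.0726 6.1568 1.4393 0.1287
38.9798 30.5902 20.6640 9.8341 2.6740 0.2637 0.0000
42.6743 34.9613 25.8356 15.0387 4.9159 0.5400 0.0000 0.0000
46.0708 38.9798 30.5902 20.6640 8.9200 1.1058 0.0000 0.0000 0.0000
49.1935 42.6743 34.9613 25.8356 15.0387 2.2645 0.0000 0.0000 0.0000 0.0000

params: Δt=0.06189 u=1.08772 d=0.91935 q=0.50921 e^(-rΔt)=0.99494
t_9 payoffs: 49.1935 42.6743 34.9613 25.8356 15.0387 2.2645 0.0000 0.0000 0.0000 0.0000
t_8: node(8,0) S=38.7192 payoff=46.0708 vs cont=45.6416 → 46.0708 [stop]  node(8,1) S=45.8102 payoff=38.9798 vs cont=38.5506 → 38.9798 [stop]  node(8,2) S=54.1998 payoff=30.5902 vs cont=30.1610 → 30.5902 [stop]  node(8,3) S=64.1260 payoff=20.6640 vs cont=20.2348 → 20.6640 [stop]  node(8,4) S=75.8700 payoff=8.9200 vs cont=8.4908 → 8.9200 [stop]  node(8,5) S=89.7648 payoff=0.0000 vs cont=1.1058 → 1.1058 [wait]  node(8,6) S=106.2043 payoff=0.0000 vs cont=0.0000 → 0.0000 [wait]  node(8,7) S=125.6546 payoff=0.0000 vs cont=0.0000 → 0.0000 [wait]  node(8,8) S=148.6669 payoff=0.0000 vs cont=0.0000 → 0.0000 [wait]  ⇒ S*(8)=75.8700
t_7: node(7,0) S=42.1157 payoff=42.6743 vs cont=42.2451 → 42.6743 [stop]  node(7,1) S=49.8287 payoff=34.9613 vs cont=34.5320 → 34.9613 [stop]  node(7,2) S=58.9544 payoff=25.8356 vs cont=25.4064 → 25.8356 [stop]  node(7,3) S=69.7513 payoff=15.0387 vs cont=14.6095 → 15.0387 [stop]  node(7,4) S=82.5255 payoff=2.2645 vs cont=4.9159 → 4.9159 [wait]  node(7,5) S=97.6392 payoff=0.0000 vs cont=0.5400 → 0.5400 [wait]  node(7,6) S=115.5208 payoff=0.0000 vs cont=0.0000 → 0.0000 [wait]  node(7,7) S=136.6773 payoff=0.0000 vs cont=0.0000 → 0.0000 [wait]  ⇒ S*(7)=69.7513
t_6: node(6,0) S=45.8102 payoff=38.9798 vs cont=38.5506 → 38.9798 [stop]  node(6,1) S=54.1998 payoff=30.5902 vs cont=30.1610 → 30.5902 [stop]  node(6,2) S=64.1260 payoff=20.6640 vs cont=20.2348 → 20.6640 [stop]  node(6,3) S=75.8700 payoff=8.9200 vs cont=9.8341 → 9.8341 [wait]  node(6,4) S=89.7648 payoff=0.0000 vs cont=2.6740 → 2.6740 [wait]  node(6,5) S=106.2043 payoff=0.0000 vs cont=0.2637 → 0.2637 [wait]  node(6,6) S=125.6546 payoff=0.0000 vs cont=0.0000 → 0.0000 [wait]  ⇒ S*(6)=64.1260
t_5: node(5,0) S=49.8287 payoff=34.9613 vs cont=34.5320 → 34.9613 [stop]  node(5,1) S=58.9544 payoff=25.8356 vs cont=25.4064 → 25.8356 [stop]  node(5,2) S=69.7513 payoff=15.0387 vs cont=15.0726 → 15.0726 [wait]  node(5,3) S=82.5255 payoff=2.2645 vs cont=6.1568 → 6.1568 [wait]  node(5,4) S=97.6392 payoff=0.0000 vs cont=1.4393 → 1.4393 [wait]  node(5,5) S=115.5208 payoff=0.0000 vs cont=0.1287 → 0.1287 [wait]  ⇒ S*(5)=58.9544
t_4: node(4,0) S=54.1998 payoff=30.5902 vs cont=30.1610 → 30.5902 [stop]  node(4,1) S=64.1260 payoff=20.6640 vs cont=20.2520 → 20.6640 [stop]  node(4,2) S=75.8700 payoff=8.9200 vs cont=10.4793 → 10.4793 [wait]  node(4,3) S=89.7648 payoff=0.0000 vs cont=3.7356 → 3.7356 [wait]  node(4,4) S=106.2043 payoff=0.0000 vs cont=0.7681 → 0.7681 [wait]  ⇒ S*(4)=64.1260
t_3: node(3,0) S=58.9544 payoff=25.8356 vs cont=25.4064 → 25.8356 [stop]  node(3,1) S=69.7513 payoff=15.0387 vs cont=15.3995 → 15.3995 [wait]  node(3,2) S=82.5255 payoff=2.2645 vs cont=7.0097 → 7.0097 [wait]  node(3,3) S=97.6392 payoff=0.0000 vs cont=2.2133 → 2.2133 [wait]  ⇒ S*(3)=58.9544
t_2: node(2,0) S=64.1260 payoff=20.6640 vs cont=20.4176 → 20.6640 [stop]  node(2,1) S=75.8700 payoff=8.9200 vs cont=11.0710 → 11.0710 [wait]  node(2,2) S=89.7648 payoff=0.0000 vs cont=4.5442 → 4.5442 [wait]  ⇒ S*(2)=64.1260
t_1: node(1,0) S=69.7513 payoff=15.0387 vs cont=15.6993 → 15.6993 [wait]  node(1,1) S=82.5255 payoff=2.2645 vs cont=7.7083 → 7.7083 [wait]  ⇒ S*(1)=-
t_0: node(0,0) S=75.8700 payoff=8.9200 vs cont=11.5713 → 11.5713 [wait]  ⇒ S*(0)=-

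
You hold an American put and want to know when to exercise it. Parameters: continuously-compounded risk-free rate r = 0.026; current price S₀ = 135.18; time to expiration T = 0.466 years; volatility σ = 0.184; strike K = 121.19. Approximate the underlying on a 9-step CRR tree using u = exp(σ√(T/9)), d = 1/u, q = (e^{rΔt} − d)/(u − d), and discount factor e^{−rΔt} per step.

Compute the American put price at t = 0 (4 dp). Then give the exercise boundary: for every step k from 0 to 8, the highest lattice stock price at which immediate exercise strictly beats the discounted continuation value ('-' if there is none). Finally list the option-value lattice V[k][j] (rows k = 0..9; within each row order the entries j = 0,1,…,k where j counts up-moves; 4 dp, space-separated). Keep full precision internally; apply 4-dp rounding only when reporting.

Δt=0.05178  u=1.04276  d=0.95900  q=0.50562  discount=0.99865
step 9 (expiry): payoffs max(K−S,0) = 28.4510 20.3509 11.5433 1.9664 0.0000 0.0000 0.0000 0.0000 0.0000 0.0000
step 8: (k=8,j=0): S=96.7043, (K−S)⁺=24.4857, hold=24.3227 ⇒ V=24.4857 exercise | (k=8,j=1): S=105.1507, (K−S)⁺=16.0393, hold=15.8762 ⇒ V=16.0393 exercise | (k=8,j=2): S=114.3350, (K−S)⁺=6.8550, hold=6.6920 ⇒ V=6.8550 exercise | (k=8,j=3): S=124.3214, (K−S)⁺=0.0000, hold=0.9708 ⇒ V=0.9708 continue | (k=8,j=4): S=135.1800, (K−S)⁺=0.0000, hold=0.0000 ⇒ V=0.0000 continue | (k=8,j=5): S=146.9871, (K−S)⁺=0.0000, hold=0.0000 ⇒ V=0.0000 continue | (k=8,j=6): S=159.8254, (K−S)⁺=0.0000, hold=0.0000 ⇒ V=0.0000 continue | (k=8,j=7): S=173.7851, (K−S)⁺=0.0000, hold=0.0000 ⇒ V=0.0000 continue | (k=8,j=8): S=188.9641, (K−S)⁺=0.0000, hold=0.0000 ⇒ V=0.0000 continue  boundary S*=114.3350
step 7: (k=7,j=0): S=100.8391, (K−S)⁺=20.3509, hold=20.1878 ⇒ V=20.3509 exercise | (k=7,j=1): S=109.6467, (K−S)⁺=11.5433, hold=11.3802 ⇒ V=11.5433 exercise | (k=7,j=2): S=119.2236, (K−S)⁺=1.9664, hold=3.8747 ⇒ V=3.8747 continue | (k=7,j=3): S=129.6370, (K−S)⁺=0.0000, hold=0.4793 ⇒ V=0.4793 continue | (k=7,j=4): S=140.9600, (K−S)⁺=0.0000, hold=0.0000 ⇒ V=0.0000 continue | (k=7,j=5): S=153.2719, (K−S)⁺=0.0000, hold=0.0000 ⇒ V=0.0000 continue | (k=7,j=6): S=166.6592, (K−S)⁺=0.0000, hold=0.0000 ⇒ V=0.0000 continue | (k=7,j=7): S=181.2157, (K−S)⁺=0.0000, hold=0.0000 ⇒ V=0.0000 continue  boundary S*=109.6467
step 6: (k=6,j=0): S=105.1507, (K−S)⁺=16.0393, hold=15.8762 ⇒ V=16.0393 exercise | (k=6,j=1): S=114.3350, (K−S)⁺=6.8550, hold=7.6556 ⇒ V=7.6556 continue | (k=6,j=2): S=124.3214, (K−S)⁺=0.0000, hold=2.1550 ⇒ V=2.1550 continue | (k=6,j=3): S=135.1800, (K−S)⁺=0.0000, hold=0.2366 ⇒ V=0.2366 continue | (k=6,j=4): S=146.9871, (K−S)⁺=0.0000, hold=0.0000 ⇒ V=0.0000 continue | (k=6,j=5): S=159.8254, (K−S)⁺=0.0000, hold=0.0000 ⇒ V=0.0000 continue | (k=6,j=6): S=173.7851, (K−S)⁺=0.0000, hold=0.0000 ⇒ V=0.0000 continue  boundary S*=105.1507
step 5: (k=5,j=0): S=109.6467, (K−S)⁺=11.5433, hold=11.7844 ⇒ V=11.7844 continue | (k=5,j=1): S=119.2236, (K−S)⁺=1.9664, hold=4.8678 ⇒ V=4.8678 continue | (k=5,j=2): S=129.6370, (K−S)⁺=0.0000, hold=1.1835 ⇒ V=1.1835 continue | (k=5,j=3): S=140.9600, (K−S)⁺=0.0000, hold=0.1168 ⇒ V=0.1168 continue | (k=5,j=4): S=153.2719, (K−S)⁺=0.0000, hold=0.0000 ⇒ V=0.0000 continue | (k=5,j=5): S=166.6592, (K−S)⁺=0.0000, hold=0.0000 ⇒ V=0.0000 continue  boundary S*=-
step 4: (k=4,j=0): S=114.3350, (K−S)⁺=6.8550, hold=8.2761 ⇒ V=8.2761 continue | (k=4,j=1): S=124.3214, (K−S)⁺=0.0000, hold=3.0009 ⇒ V=3.0009 continue | (k=4,j=2): S=135.1800, (K−S)⁺=0.0000, hold=0.6433 ⇒ V=0.6433 continue | (k=4,j=3): S=146.9871, (K−S)⁺=0.0000, hold=0.0577 ⇒ V=0.0577 continue | (k=4,j=4): S=159.8254, (K−S)⁺=0.0000, hold=0.0000 ⇒ V=0.0000 continue  boundary S*=-
step 3: (k=3,j=0): S=119.2236, (K−S)⁺=1.9664, hold=5.6013 ⇒ V=5.6013 continue | (k=3,j=1): S=129.6370, (K−S)⁺=0.0000, hold=1.8064 ⇒ V=1.8064 continue | (k=3,j=2): S=140.9600, (K−S)⁺=0.0000, hold=0.3467 ⇒ V=0.3467 continue | (k=3,j=3): S=153.2719, (K−S)⁺=0.0000, hold=0.0285 ⇒ V=0.0285 continue  boundary S*=-
step 2: (k=2,j=0): S=124.3214, (K−S)⁺=0.0000, hold=3.6776 ⇒ V=3.6776 continue | (k=2,j=1): S=135.1800, (K−S)⁺=0.0000, hold=1.0669 ⇒ V=1.0669 continue | (k=2,j=2): S=146.9871, (K−S)⁺=0.0000, hold=0.1856 ⇒ V=0.1856 continue  boundary S*=-
step 1: (k=1,j=0): S=129.6370, (K−S)⁺=0.0000, hold=2.3544 ⇒ V=2.3544 continue | (k=1,j=1): S=140.9600, (K−S)⁺=0.0000, hold=0.6205 ⇒ V=0.6205 continue  boundary S*=-
step 0: (k=0,j=0): S=135.1800, (K−S)⁺=0.0000, hold=1.4757 ⇒ V=1.4757 continue  boundary S*=-

price = 1.4757
boundary = - - - - - - 105.1507 109.6467 114.3350
tree:
1.4757
2.3544 0.6205
3.6776 1.0669 0.1856
5.6013 1.8064 0.3467 0.0285
8.2761 3.0009 0.6433 0.0577 0.0000
11.7844 4.8678 1.1835 0.1168 0.0000 0.0000
16.0393 7.6556 2.1550 0.2366 0.0000 0.0000 0.0000
20.3509 11.5433 3.8747 0.4793 0.0000 0.0000 0.0000 0.0000
24.4857 16.0393 6.8550 0.9708 0.0000 0.0000 0.0000 0.0000 0.0000
28.4510 20.3509 11.5433 1.9664 0.0000 0.0000 0.0000 0.0000 0.0000 0.0000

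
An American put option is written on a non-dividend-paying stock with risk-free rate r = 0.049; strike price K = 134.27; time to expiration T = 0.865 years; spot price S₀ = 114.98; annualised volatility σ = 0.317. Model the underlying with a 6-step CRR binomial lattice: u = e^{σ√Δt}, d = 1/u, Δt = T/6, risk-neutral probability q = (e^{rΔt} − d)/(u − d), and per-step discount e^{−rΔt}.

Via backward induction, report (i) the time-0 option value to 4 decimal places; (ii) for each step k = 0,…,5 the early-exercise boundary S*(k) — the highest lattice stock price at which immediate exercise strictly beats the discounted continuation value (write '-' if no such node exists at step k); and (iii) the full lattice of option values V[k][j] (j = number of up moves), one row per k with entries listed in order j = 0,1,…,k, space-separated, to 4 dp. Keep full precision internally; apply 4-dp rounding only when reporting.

params: Δt=0.14417 u=1.12791 d=0.88660 q=0.49932 e^(-rΔt)=0.99296
t_6 payoffs: 78.4249 63.2254 43.8891 19.2900 0.0000 0.0000 0.0000
t_5: node(5,0) S=62.9880 payoff=71.2820 vs cont=70.3368 → 71.2820 [stop]  node(5,1) S=80.1316 payoff=54.1384 vs cont=53.1932 → 54.1384 [stop]  node(5,2) S=101.9411 payoff=32.3289 vs cont=31.3837 → 32.3289 [stop]  node(5,3) S=129.6866 payoff=4.5834 vs cont=9.5901 → 9.5901 [wait]  node(5,4) S=164.9836 payoff=0.0000 vs cont=0.0000 → 0.0000 [wait]  node(5,5) S=209.8874 payoff=0.0000 vs cont=0.0000 → 0.0000 [wait]  ⇒ S*(5)=101.9411
t_4: node(4,0) S=71.0446 payoff=63.2254 vs cont=62.2803 → 63.2254 [stop]  node(4,1) S=90.3809 payoff=43.8891 vs cont=42.9439 → 43.8891 [stop]  node(4,2) S=114.9800 payoff=19.2900 vs cont=20.8272 → 20.8272 [wait]  node(4,3) S=146.2743 payoff=0.0000 vs cont=4.7677 → 4.7677 [wait]  node(4,4) S=186.0860 payoff=0.0000 vs cont=0.0000 → 0.0000 [wait]  ⇒ S*(4)=90.3809
t_3: node(3,0) S=80.1316 payoff=54.1384 vs cont=53.1932 → 54.1384 [stop]  node(3,1) S=101.9411 payoff=32.3289 vs cont=32.1458 → 32.3289 [stop]  node(3,2) S=129.6866 payoff=4.5834 vs cont=12.7181 → 12.7181 [wait]  node(3,3) S=164.9836 payoff=0.0000 vs cont=2.3703 → 2.3703 [wait]  ⇒ S*(3)=101.9411
t_2: node(2,0) S=90.3809 payoff=43.8891 vs cont=42.9439 → 43.8891 [stop]  node(2,1) S=114.9800 payoff=19.2900 vs cont=22.3781 → 22.3781 [wait]  node(2,2) S=146.2743 payoff=0.0000 vs cont=7.4981 → 7.4981 [wait]  ⇒ S*(2)=90.3809
t_1: node(1,0) S=101.9411 payoff=32.3289 vs cont=32.9148 → 32.9148 [wait]  node(1,1) S=129.6866 payoff=4.5834 vs cont=14.8429 → 14.8429 [wait]  ⇒ S*(1)=-
t_0: node(0,0) S=114.9800 payoff=19.2900 vs cont=23.7229 → 23.7229 [wait]  ⇒ S*(0)=-

price = 23.7229
boundary = - - 90.3809 101.9411 90.3809 101.9411
tree:
23.7229
32.9148 14.8429
43.8891 22.3781 7.4981
54.1384 32.3289 12.7181 2.3703
63.2254 43.8891 20.8272 4.7677 0.0000
71.2820 54.1384 32.3289 9.5901 0.0000 0.0000
78.4249 63.2254 43.8891 19.2900 0.0000 0.0000 0.0000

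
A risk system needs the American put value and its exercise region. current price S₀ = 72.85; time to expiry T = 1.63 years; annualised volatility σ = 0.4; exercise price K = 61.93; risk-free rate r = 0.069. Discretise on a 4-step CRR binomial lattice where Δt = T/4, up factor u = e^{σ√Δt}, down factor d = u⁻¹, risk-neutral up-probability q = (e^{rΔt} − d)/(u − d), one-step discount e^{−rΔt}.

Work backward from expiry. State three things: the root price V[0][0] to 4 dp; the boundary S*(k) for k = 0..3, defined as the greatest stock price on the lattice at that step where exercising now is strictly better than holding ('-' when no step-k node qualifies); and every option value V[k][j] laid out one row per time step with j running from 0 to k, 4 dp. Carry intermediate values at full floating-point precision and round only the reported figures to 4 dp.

Δt=0.40750, u=1.29090, d=0.77465, q=0.49175, disc=e^(-rΔt)=0.97227
k=4 terminal: V=max(K-S,0) → 35.6967 18.2139 0.0000 0.0000 0.0000
k=3: j=0 S=33.8647 intr=28.0653 cont=26.3482 V=28.0653[EX]; j=1 S=56.4333 intr=5.4967 cont=9.0006 V=9.0006[hold]; j=2 S=94.0424 intr=0.0000 cont=0.0000 V=0.0000[hold]; j=3 S=156.7154 intr=0.0000 cont=0.0000 V=0.0000[hold]  S*(3)=33.8647
k=2: j=0 S=43.7161 intr=18.2139 cont=18.1721 V=18.2139[EX]; j=1 S=72.8500 intr=0.0000 cont=4.4478 V=4.4478[hold]; j=2 S=121.3997 intr=0.0000 cont=0.0000 V=0.0000[hold]  S*(2)=43.7161
k=1: j=0 S=56.4333 intr=5.4967 cont=11.1271 V=11.1271[hold]; j=1 S=94.0424 intr=0.0000 cont=2.1979 V=2.1979[hold]  S*(1)=-
k=0: j=0 S=72.8500 intr=0.0000 cont=6.5495 V=6.5495[hold]  S*(0)=-

price = 6.5495
boundary = - - 43.7161 33.8647
tree:
6.5495
11.1271 2.1979
18.2139 4.4478 0.0000
28.0653 9.0006 0.0000 0.0000
35.6967 18.2139 0.0000 0.0000 0.0000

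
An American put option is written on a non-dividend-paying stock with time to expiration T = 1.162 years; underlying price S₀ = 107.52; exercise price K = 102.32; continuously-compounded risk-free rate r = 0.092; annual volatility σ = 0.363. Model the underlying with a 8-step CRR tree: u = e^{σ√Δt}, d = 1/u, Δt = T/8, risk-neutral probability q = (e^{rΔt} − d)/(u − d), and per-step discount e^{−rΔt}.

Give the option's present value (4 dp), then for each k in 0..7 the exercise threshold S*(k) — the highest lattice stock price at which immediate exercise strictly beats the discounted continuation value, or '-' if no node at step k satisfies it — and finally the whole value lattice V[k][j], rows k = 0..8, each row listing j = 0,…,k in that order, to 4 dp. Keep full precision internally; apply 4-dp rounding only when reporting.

Δt=0.14525, u=1.14837, d=0.87080, q=0.51393, disc=e^(-rΔt)=0.98673
k=8 terminal: V=max(K-S,0) → 66.7709 55.4394 40.4958 20.7888 0.0000 0.0000 0.0000 0.0000 0.0000
k=7: j=0 S=40.8236 intr=61.4964 cont=60.1382 V=61.4964[EX]; j=1 S=53.8364 intr=48.4836 cont=47.1254 V=48.4836[EX]; j=2 S=70.9972 intr=31.3228 cont=29.9646 V=31.3228[EX]; j=3 S=93.6282 intr=8.6918 cont=9.9706 V=9.9706[hold]; j=4 S=123.4730 intr=0.0000 cont=0.0000 V=0.0000[hold]; j=5 S=162.8310 intr=0.0000 cont=0.0000 V=0.0000[hold]; j=6 S=214.7348 intr=0.0000 cont=0.0000 V=0.0000[hold]; j=7 S=283.1834 intr=0.0000 cont=0.0000 V=0.0000[hold]  S*(7)=70.9972
k=6: j=0 S=46.8806 intr=55.4394 cont=54.0812 V=55.4394[EX]; j=1 S=61.8242 intr=40.4958 cont=39.1376 V=40.4958[EX]; j=2 S=81.5312 intr=20.7888 cont=20.0790 V=20.7888[EX]; j=3 S=107.5200 intr=0.0000 cont=4.7820 V=4.7820[hold]; j=4 S=141.7929 intr=0.0000 cont=0.0000 V=0.0000[hold]; j=5 S=186.9906 intr=0.0000 cont=0.0000 V=0.0000[hold]; j=6 S=246.5955 intr=0.0000 cont=0.0000 V=0.0000[hold]  S*(6)=81.5312
k=5: j=0 S=53.8364 intr=48.4836 cont=47.1254 V=48.4836[EX]; j=1 S=70.9972 intr=31.3228 cont=29.9646 V=31.3228[EX]; j=2 S=93.6282 intr=8.6918 cont=12.3956 V=12.3956[hold]; j=3 S=123.4730 intr=0.0000 cont=2.2935 V=2.2935[hold]; j=4 S=162.8310 intr=0.0000 cont=0.0000 V=0.0000[hold]; j=5 S=214.7348 intr=0.0000 cont=0.0000 V=0.0000[hold]  S*(5)=70.9972
k=4: j=0 S=61.8242 intr=40.4958 cont=39.1376 V=40.4958[EX]; j=1 S=81.5312 intr=20.7888 cont=21.3088 V=21.3088[hold]; j=2 S=107.5200 intr=0.0000 cont=7.1082 V=7.1082[hold]; j=3 S=141.7929 intr=0.0000 cont=1.1000 V=1.1000[hold]; j=4 S=186.9906 intr=0.0000 cont=0.0000 V=0.0000[hold]  S*(4)=61.8242
k=3: j=0 S=70.9972 intr=31.3228 cont=30.2283 V=31.3228[EX]; j=1 S=93.6282 intr=8.6918 cont=13.8246 V=13.8246[hold]; j=2 S=123.4730 intr=0.0000 cont=3.9670 V=3.9670[hold]; j=3 S=162.8310 intr=0.0000 cont=0.5276 V=0.5276[hold]  S*(3)=70.9972
k=2: j=0 S=81.5312 intr=20.7888 cont=22.0335 V=22.0335[hold]; j=1 S=107.5200 intr=0.0000 cont=8.6422 V=8.6422[hold]; j=2 S=141.7929 intr=0.0000 cont=2.1702 V=2.1702[hold]  S*(2)=-
k=1: j=0 S=93.6282 intr=8.6918 cont=14.9501 V=14.9501[hold]; j=1 S=123.4730 intr=0.0000 cont=5.2455 V=5.2455[hold]  S*(1)=-
k=0: j=0 S=107.5200 intr=0.0000 cont=9.8303 V=9.8303[hold]  S*(0)=-

price = 9.8303
boundary = - - - 70.9972 61.8242 70.9972 81.5312 70.9972
tree:
9.8303
14.9501 5.2455
22.0335 8.6422 2.1702
31.3228 13.8246 3.9670 0.5276
40.4958 21.3088 7.1082 1.1000 0.0000
48.4836 31.3228 12.3956 2.2935 0.0000 0.0000
55.4394 40.4958 20.7888 4.7820 0.0000 0.0000 0.0000
61.4964 48.4836 31.3228 9.9706 0.0000 0.0000 0.0000 0.0000
66.7709 55.4394 40.4958 20.7888 0.0000 0.0000 0.0000 0.0000 0.0000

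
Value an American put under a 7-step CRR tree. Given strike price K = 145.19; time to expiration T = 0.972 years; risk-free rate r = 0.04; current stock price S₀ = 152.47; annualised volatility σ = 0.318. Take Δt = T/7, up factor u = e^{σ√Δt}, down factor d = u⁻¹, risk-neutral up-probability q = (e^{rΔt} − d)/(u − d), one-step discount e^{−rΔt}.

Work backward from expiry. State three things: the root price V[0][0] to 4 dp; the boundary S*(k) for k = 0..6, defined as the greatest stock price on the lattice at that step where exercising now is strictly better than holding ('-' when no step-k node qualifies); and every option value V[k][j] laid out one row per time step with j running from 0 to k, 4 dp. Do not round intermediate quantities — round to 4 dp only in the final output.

price = 13.3985
boundary = - - - - 94.9144 106.8551 120.2980
tree:
13.3985
19.6817 7.1100
28.0118 11.3662 2.8282
38.3860 17.6955 5.0077 0.6263
50.2756 26.6335 8.7347 1.2444 0.0000
60.8819 38.3349 14.9413 2.4722 0.0000 0.0000
70.3031 50.2756 24.8920 4.9116 0.0000 0.0000 0.0000
78.6714 60.8819 38.3349 9.7580 0.0000 0.0000 0.0000 0.0000

params: Δt=0.13886 u=1.12580 d=0.88825 q=0.49386 e^(-rΔt)=0.99446
t_7 payoffs: 78.6714 60.8819 38.3349 9.7580 0.0000 0.0000 0.0000 0.0000
t_6: node(6,0) S=74.8869 payoff=70.3031 vs cont=69.4989 → 70.3031 [stop]  node(6,1) S=94.9144 payoff=50.2756 vs cont=49.4714 → 50.2756 [stop]  node(6,2) S=120.2980 payoff=24.8920 vs cont=24.0878 → 24.8920 [stop]  node(6,3) S=152.4700 payoff=0.0000 vs cont=4.9116 → 4.9116 [wait]  node(6,4) S=193.2460 payoff=0.0000 vs cont=0.0000 → 0.0000 [wait]  node(6,5) S=244.9270 payoff=0.0000 vs cont=0.0000 → 0.0000 [wait]  node(6,6) S=310.4293 payoff=0.0000 vs cont=0.0000 → 0.0000 [wait]  ⇒ S*(6)=120.2980
t_5: node(5,0) S=84.3081 payoff=60.8819 vs cont=60.0777 → 60.8819 [stop]  node(5,1) S=106.8551 payoff=38.3349 vs cont=37.5307 → 38.3349 [stop]  node(5,2) S=135.4320 payoff=9.7580 vs cont=14.9413 → 14.9413 [wait]  node(5,3) S=171.6514 payoff=0.0000 vs cont=2.4722 → 2.4722 [wait]  node(5,4) S=217.5572 payoff=0.0000 vs cont=0.0000 → 0.0000 [wait]  node(5,5) S=275.7399 payoff=0.0000 vs cont=0.0000 → 0.0000 [wait]  ⇒ S*(5)=106.8551
t_4: node(4,0) S=94.9144 payoff=50.2756 vs cont=49.4714 → 50.2756 [stop]  node(4,1) S=120.2980 payoff=24.8920 vs cont=26.6335 → 26.6335 [wait]  node(4,2) S=152.4700 payoff=0.0000 vs cont=8.7347 → 8.7347 [wait]  node(4,3) S=193.2460 payoff=0.0000 vs cont=1.2444 → 1.2444 [wait]  node(4,4) S=244.9270 payoff=0.0000 vs cont=0.0000 → 0.0000 [wait]  ⇒ S*(4)=94.9144
t_3: node(3,0) S=106.8551 payoff=38.3349 vs cont=38.3860 → 38.3860 [wait]  node(3,1) S=135.4320 payoff=9.7580 vs cont=17.6955 → 17.6955 [wait]  node(3,2) S=171.6514 payoff=0.0000 vs cont=5.0077 → 5.0077 [wait]  node(3,3) S=217.5572 payoff=0.0000 vs cont=0.6263 → 0.6263 [wait]  ⇒ S*(3)=-
t_2: node(2,0) S=120.2980 payoff=24.8920 vs cont=28.0118 → 28.0118 [wait]  node(2,1) S=152.4700 payoff=0.0000 vs cont=11.3662 → 11.3662 [wait]  node(2,2) S=193.2460 payoff=0.0000 vs cont=2.8282 → 2.8282 [wait]  ⇒ S*(2)=-
t_1: node(1,0) S=135.4320 payoff=9.7580 vs cont=19.6817 → 19.6817 [wait]  node(1,1) S=171.6514 payoff=0.0000 vs cont=7.1100 → 7.1100 [wait]  ⇒ S*(1)=-
t_0: node(0,0) S=152.4700 payoff=0.0000 vs cont=13.3985 → 13.3985 [wait]  ⇒ S*(0)=-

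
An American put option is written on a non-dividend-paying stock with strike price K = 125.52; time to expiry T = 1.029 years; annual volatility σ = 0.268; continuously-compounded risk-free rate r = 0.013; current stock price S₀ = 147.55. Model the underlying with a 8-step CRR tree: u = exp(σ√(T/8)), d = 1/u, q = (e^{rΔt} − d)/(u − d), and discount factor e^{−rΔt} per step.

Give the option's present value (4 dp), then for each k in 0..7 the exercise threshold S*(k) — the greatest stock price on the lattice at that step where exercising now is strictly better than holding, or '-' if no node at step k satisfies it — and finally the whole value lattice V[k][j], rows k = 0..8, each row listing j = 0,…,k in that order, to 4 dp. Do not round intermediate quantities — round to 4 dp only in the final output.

price = 5.8495
boundary = - - - - - 91.2484 100.4542 110.5887
tree:
5.8495
8.8469 2.6828
13.0589 4.3992 0.8671
18.7191 7.0861 1.5576 0.1360
25.8894 11.1601 2.7790 0.2644 0.0000
34.2716 17.0668 4.9185 0.5139 0.0000 0.0000
42.6338 25.0658 8.6211 0.9989 0.0000 0.0000 0.0000
50.2296 34.2716 14.9313 1.9417 0.0000 0.0000 0.0000 0.0000
57.1294 42.6338 25.0658 3.7743 0.0000 0.0000 0.0000 0.0000 0.0000

params: Δt=0.12862 u=1.10089 d=0.90836 q=0.48468 e^(-rΔt)=0.99833
t_8 payoffs: 57.1294 42.6338 25.0658 3.7743 0.0000 0.0000 0.0000 0.0000 0.0000
t_7: node(7,0) S=75.2904 payoff=50.2296 vs cont=50.0199 → 50.2296 [stop]  node(7,1) S=91.2484 payoff=34.2716 vs cont=34.0619 → 34.2716 [stop]  node(7,2) S=110.5887 payoff=14.9313 vs cont=14.7216 → 14.9313 [stop]  node(7,3) S=134.0283 payoff=0.0000 vs cont=1.9417 → 1.9417 [wait]  node(7,4) S=162.4359 payoff=0.0000 vs cont=0.0000 → 0.0000 [wait]  node(7,5) S=196.8646 payoff=0.0000 vs cont=0.0000 → 0.0000 [wait]  node(7,6) S=238.5906 payoff=0.0000 vs cont=0.0000 → 0.0000 [wait]  node(7,7) S=289.1605 payoff=0.0000 vs cont=0.0000 → 0.0000 [wait]  ⇒ S*(7)=110.5887
t_6: node(6,0) S=82.8862 payoff=42.6338 vs cont=42.4241 → 42.6338 [stop]  node(6,1) S=100.4542 payoff=25.0658 vs cont=24.8561 → 25.0658 [stop]  node(6,2) S=121.7457 payoff=3.7743 vs cont=8.6211 → 8.6211 [wait]  node(6,3) S=147.5500 payoff=0.0000 vs cont=0.9989 → 0.9989 [wait]  node(6,4) S=178.8236 payoff=0.0000 vs cont=0.0000 → 0.0000 [wait]  node(6,5) S=216.7257 payoff=0.0000 vs cont=0.0000 → 0.0000 [wait]  node(6,6) S=262.6613 payoff=0.0000 vs cont=0.0000 → 0.0000 [wait]  ⇒ S*(6)=100.4542
t_5: node(5,0) S=91.2484 payoff=34.2716 vs cont=34.0619 → 34.2716 [stop]  node(5,1) S=110.5887 payoff=14.9313 vs cont=17.0668 → 17.0668 [wait]  node(5,2) S=134.0283 payoff=0.0000 vs cont=4.9185 → 4.9185 [wait]  node(5,3) S=162.4359 payoff=0.0000 vs cont=0.5139 → 0.5139 [wait]  node(5,4) S=196.8646 payoff=0.0000 vs cont=0.0000 → 0.0000 [wait]  node(5,5) S=238.5906 payoff=0.0000 vs cont=0.0000 → 0.0000 [wait]  ⇒ S*(5)=91.2484
t_4: node(4,0) S=100.4542 payoff=25.0658 vs cont=25.8894 → 25.8894 [wait]  node(4,1) S=121.7457 payoff=3.7743 vs cont=11.1601 → 11.1601 [wait]  node(4,2) S=147.5500 payoff=0.0000 vs cont=2.7790 → 2.7790 [wait]  node(4,3) S=178.8236 payoff=0.0000 vs cont=0.2644 → 0.2644 [wait]  node(4,4) S=216.7257 payoff=0.0000 vs cont=0.0000 → 0.0000 [wait]  ⇒ S*(4)=-
t_3: node(3,0) S=110.5887 payoff=14.9313 vs cont=18.7191 → 18.7191 [wait]  node(3,1) S=134.0283 payoff=0.0000 vs cont=7.0861 → 7.0861 [wait]  node(3,2) S=162.4359 payoff=0.0000 vs cont=1.5576 → 1.5576 [wait]  node(3,3) S=196.8646 payoff=0.0000 vs cont=0.1360 → 0.1360 [wait]  ⇒ S*(3)=-
t_2: node(2,0) S=121.7457 payoff=3.7743 vs cont=13.0589 → 13.0589 [wait]  node(2,1) S=147.5500 payoff=0.0000 vs cont=4.3992 → 4.3992 [wait]  node(2,2) S=178.8236 payoff=0.0000 vs cont=0.8671 → 0.8671 [wait]  ⇒ S*(2)=-
t_1: node(1,0) S=134.0283 payoff=0.0000 vs cont=8.8469 → 8.8469 [wait]  node(1,1) S=162.4359 payoff=0.0000 vs cont=2.6828 → 2.6828 [wait]  ⇒ S*(1)=-
t_0: node(0,0) S=147.5500 payoff=0.0000 vs cont=5.8495 → 5.8495 [wait]  ⇒ S*(0)=-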